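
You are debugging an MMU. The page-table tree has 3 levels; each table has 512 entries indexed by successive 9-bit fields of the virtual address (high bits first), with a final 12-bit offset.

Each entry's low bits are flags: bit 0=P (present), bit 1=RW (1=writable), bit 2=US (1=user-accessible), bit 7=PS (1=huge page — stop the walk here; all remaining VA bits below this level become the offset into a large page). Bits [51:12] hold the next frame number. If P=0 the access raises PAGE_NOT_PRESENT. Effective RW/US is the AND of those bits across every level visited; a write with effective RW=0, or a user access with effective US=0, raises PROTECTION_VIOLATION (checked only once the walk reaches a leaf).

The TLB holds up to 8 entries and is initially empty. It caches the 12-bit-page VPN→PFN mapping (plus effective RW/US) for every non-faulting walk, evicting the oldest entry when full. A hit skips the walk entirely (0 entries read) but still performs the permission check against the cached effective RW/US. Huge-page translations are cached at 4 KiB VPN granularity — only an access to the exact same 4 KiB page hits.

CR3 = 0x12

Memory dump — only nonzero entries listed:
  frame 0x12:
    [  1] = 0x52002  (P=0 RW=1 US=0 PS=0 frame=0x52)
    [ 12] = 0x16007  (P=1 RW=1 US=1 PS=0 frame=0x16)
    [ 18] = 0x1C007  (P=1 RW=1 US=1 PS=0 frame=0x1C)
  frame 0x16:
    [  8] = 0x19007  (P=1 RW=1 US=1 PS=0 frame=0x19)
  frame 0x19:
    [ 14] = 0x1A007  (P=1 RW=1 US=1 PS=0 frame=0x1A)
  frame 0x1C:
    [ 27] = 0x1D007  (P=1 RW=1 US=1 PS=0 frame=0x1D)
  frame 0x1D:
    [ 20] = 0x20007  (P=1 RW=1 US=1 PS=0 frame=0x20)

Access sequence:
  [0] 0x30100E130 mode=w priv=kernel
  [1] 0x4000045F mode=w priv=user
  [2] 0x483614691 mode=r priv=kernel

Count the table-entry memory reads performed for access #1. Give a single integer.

Trace:
#0 VA=0x30100E130 (w,kernel):
  L0: frame=0x12 idx=12 entry=0x16007 [P=1 RW=1 US=1 PS=0]
  L1: frame=0x16 idx=8 entry=0x19007 [P=1 RW=1 US=1 PS=0]
  L2: frame=0x19 idx=14 entry=0x1A007 [P=1 RW=1 US=1 PS=0]
  → PA=0x1A130  (3 entries read)
#1 VA=0x4000045F (w,user):
  L0: frame=0x12 idx=1 entry=0x52002 [P=0 RW=1 US=0 PS=0]
  ✗ PAGE_NOT_PRESENT  [1 reads]
#2 VA=0x483614691 (r,kernel):
  L0: frame=0x12 idx=18 entry=0x1C007 [P=1 RW=1 US=1 PS=0]
  L1: frame=0x1C idx=27 entry=0x1D007 [P=1 RW=1 US=1 PS=0]
  L2: frame=0x1D idx=20 entry=0x20007 [P=1 RW=1 US=1 PS=0]
  → PA=0x20691  (3 entries read)

Entries read for #1: 1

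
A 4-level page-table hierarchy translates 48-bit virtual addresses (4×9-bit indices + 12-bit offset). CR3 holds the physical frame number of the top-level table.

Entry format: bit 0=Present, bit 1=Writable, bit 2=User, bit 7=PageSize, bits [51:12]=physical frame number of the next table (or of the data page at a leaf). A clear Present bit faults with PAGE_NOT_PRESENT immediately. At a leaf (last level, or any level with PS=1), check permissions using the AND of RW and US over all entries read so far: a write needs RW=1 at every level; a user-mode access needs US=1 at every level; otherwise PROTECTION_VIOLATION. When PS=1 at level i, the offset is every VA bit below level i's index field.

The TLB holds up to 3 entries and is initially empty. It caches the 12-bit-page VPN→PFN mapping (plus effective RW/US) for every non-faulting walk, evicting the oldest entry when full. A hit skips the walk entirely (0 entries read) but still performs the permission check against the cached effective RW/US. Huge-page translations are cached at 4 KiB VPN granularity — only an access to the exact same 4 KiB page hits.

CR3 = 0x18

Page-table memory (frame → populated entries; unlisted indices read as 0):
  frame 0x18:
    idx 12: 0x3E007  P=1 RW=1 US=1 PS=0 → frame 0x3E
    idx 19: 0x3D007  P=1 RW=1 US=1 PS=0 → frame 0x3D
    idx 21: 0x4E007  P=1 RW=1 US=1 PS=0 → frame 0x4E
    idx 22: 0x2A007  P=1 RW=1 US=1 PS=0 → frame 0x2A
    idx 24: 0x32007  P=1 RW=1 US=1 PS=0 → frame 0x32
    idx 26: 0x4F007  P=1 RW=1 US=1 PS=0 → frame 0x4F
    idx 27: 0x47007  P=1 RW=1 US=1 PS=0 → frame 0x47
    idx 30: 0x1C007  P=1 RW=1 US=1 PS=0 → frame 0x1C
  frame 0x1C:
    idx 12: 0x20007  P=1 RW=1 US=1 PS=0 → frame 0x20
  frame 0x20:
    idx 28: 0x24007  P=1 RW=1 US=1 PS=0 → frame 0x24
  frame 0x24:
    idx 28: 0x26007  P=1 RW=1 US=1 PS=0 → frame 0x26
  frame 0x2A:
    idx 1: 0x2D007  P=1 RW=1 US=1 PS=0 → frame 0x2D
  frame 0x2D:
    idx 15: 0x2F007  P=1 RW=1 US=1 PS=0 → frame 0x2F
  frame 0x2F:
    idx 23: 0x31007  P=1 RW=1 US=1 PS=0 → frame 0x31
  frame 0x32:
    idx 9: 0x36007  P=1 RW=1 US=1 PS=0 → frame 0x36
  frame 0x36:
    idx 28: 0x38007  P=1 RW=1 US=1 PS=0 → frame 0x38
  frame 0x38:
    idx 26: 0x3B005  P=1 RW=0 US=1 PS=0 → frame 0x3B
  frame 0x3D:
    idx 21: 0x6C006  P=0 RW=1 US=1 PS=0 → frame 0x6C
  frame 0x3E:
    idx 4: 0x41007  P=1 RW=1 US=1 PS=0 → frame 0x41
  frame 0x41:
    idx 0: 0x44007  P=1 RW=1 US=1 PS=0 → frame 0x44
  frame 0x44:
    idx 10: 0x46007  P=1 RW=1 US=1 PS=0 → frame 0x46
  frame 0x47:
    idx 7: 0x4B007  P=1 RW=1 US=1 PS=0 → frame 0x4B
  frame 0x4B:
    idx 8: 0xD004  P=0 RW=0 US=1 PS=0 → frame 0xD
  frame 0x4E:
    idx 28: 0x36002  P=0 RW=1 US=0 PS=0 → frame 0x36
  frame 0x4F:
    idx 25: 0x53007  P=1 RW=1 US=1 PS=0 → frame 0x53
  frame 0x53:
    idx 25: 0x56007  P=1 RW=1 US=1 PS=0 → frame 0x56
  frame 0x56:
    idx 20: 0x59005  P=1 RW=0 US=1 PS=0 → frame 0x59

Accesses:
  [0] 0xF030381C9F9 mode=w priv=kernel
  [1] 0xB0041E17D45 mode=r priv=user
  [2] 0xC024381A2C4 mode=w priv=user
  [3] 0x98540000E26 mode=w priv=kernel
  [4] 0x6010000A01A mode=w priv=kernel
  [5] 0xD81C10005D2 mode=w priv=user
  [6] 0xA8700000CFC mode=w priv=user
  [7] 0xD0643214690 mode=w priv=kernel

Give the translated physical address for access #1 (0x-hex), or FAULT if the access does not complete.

Per-access translation:
#0 VA=0xF030381C9F9 (w,kernel):
  L0 @0x18[30] → 0x1C007  P=1,RW=1,US=1,PS=0
  L1 @0x1C[12] → 0x20007  P=1,RW=1,US=1,PS=0
  L2 @0x20[28] → 0x24007  P=1,RW=1,US=1,PS=0
  L3 @0x24[28] → 0x26007  P=1,RW=1,US=1,PS=0
  ⇒ phys 0x269F9  [4 reads]
#1 VA=0xB0041E17D45 (r,user):
  L0 @0x18[22] → 0x2A007  P=1,RW=1,US=1,PS=0
  L1 @0x2A[1] → 0x2D007  P=1,RW=1,US=1,PS=0
  L2 @0x2D[15] → 0x2F007  P=1,RW=1,US=1,PS=0
  L3 @0x2F[23] → 0x31007  P=1,RW=1,US=1,PS=0
  ⇒ phys 0x31D45  [4 reads]
#2 VA=0xC024381A2C4 (w,user):
  L0 @0x18[24] → 0x32007  P=1,RW=1,US=1,PS=0
  L1 @0x32[9] → 0x36007  P=1,RW=1,US=1,PS=0
  L2 @0x36[28] → 0x38007  P=1,RW=1,US=1,PS=0
  L3 @0x38[26] → 0x3B005  P=1,RW=0,US=1,PS=0
  → PROTECTION_VIOLATION  (4 entries read)
#3 VA=0x98540000E26 (w,kernel):
  L0 @0x18[19] → 0x3D007  P=1,RW=1,US=1,PS=0
  L1 @0x3D[21] → 0x6C006  P=0,RW=1,US=1,PS=0
  → PAGE_NOT_PRESENT  (2 entries read)
#4 VA=0x6010000A01A (w,kernel):
  L0 @0x18[12] → 0x3E007  P=1,RW=1,US=1,PS=0
  L1 @0x3E[4] → 0x41007  P=1,RW=1,US=1,PS=0
  L2 @0x41[0] → 0x44007  P=1,RW=1,US=1,PS=0
  L3 @0x44[10] → 0x46007  P=1,RW=1,US=1,PS=0
  ⇒ phys 0x4601A  [4 reads]
#5 VA=0xD81C10005D2 (w,user):
  L0 @0x18[27] → 0x47007  P=1,RW=1,US=1,PS=0
  L1 @0x47[7] → 0x4B007  P=1,RW=1,US=1,PS=0
  L2 @0x4B[8] → 0xD004  P=0,RW=0,US=1,PS=0
  → PAGE_NOT_PRESENT  (3 entries read)
#6 VA=0xA8700000CFC (w,user):
  L0 @0x18[21] → 0x4E007  P=1,RW=1,US=1,PS=0
  L1 @0x4E[28] → 0x36002  P=0,RW=1,US=0,PS=0
  → PAGE_NOT_PRESENT  (2 entries read)
#7 VA=0xD0643214690 (w,kernel):
  L0 @0x18[26] → 0x4F007  P=1,RW=1,US=1,PS=0
  L1 @0x4F[25] → 0x53007  P=1,RW=1,US=1,PS=0
  L2 @0x53[25] → 0x56007  P=1,RW=1,US=1,PS=0
  L3 @0x56[20] → 0x59005  P=1,RW=0,US=1,PS=0
  → PROTECTION_VIOLATION  (4 entries read)

Access #1 PA: 0x31D45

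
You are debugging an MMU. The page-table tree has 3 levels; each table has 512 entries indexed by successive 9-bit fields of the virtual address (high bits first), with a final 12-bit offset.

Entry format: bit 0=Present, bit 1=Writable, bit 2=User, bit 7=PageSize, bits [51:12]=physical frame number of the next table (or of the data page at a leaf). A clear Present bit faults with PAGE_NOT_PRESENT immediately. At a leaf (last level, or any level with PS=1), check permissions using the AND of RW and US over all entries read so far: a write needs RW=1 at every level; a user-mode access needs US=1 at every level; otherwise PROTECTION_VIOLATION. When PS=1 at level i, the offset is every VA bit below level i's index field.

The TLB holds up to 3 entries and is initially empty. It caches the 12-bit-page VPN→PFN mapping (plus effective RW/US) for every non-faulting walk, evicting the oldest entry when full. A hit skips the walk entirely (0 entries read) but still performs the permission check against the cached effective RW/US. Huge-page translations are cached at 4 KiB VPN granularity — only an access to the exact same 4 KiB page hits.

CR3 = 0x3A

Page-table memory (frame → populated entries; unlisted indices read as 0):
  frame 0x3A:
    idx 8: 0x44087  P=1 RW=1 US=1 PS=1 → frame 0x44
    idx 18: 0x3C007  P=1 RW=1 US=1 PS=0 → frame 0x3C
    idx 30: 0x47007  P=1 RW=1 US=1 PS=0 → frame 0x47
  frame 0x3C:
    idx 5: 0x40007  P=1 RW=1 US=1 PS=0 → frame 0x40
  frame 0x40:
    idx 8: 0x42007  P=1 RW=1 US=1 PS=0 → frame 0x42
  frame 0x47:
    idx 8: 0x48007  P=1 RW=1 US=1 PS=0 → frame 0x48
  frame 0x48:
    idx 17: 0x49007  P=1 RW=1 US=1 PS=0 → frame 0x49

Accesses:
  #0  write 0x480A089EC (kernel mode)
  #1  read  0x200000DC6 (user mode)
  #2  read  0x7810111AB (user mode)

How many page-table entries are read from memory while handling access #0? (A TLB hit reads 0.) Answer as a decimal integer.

Walk each access:
#0 VA=0x480A089EC (w,kernel):
  L0 @0x3A[18] → 0x3C007  P=1,RW=1,US=1,PS=0
  L1 @0x3C[5] → 0x40007  P=1,RW=1,US=1,PS=0
  L2 @0x40[8] → 0x42007  P=1,RW=1,US=1,PS=0
  ✓ 0x429EC  — 3 lookups
#1 VA=0x200000DC6 (r,user):
  L0 @0x3A[8] → 0x44087  P=1,RW=1,US=1,PS=1
  ✓ 0x44DC6 (huge @L0)  — 1 lookups
#2 VA=0x7810111AB (r,user):
  L0 @0x3A[30] → 0x47007  P=1,RW=1,US=1,PS=0
  L1 @0x47[8] → 0x48007  P=1,RW=1,US=1,PS=0
  L2 @0x48[17] → 0x49007  P=1,RW=1,US=1,PS=0
  ✓ 0x491AB  — 3 lookups

Entries read for #0: 3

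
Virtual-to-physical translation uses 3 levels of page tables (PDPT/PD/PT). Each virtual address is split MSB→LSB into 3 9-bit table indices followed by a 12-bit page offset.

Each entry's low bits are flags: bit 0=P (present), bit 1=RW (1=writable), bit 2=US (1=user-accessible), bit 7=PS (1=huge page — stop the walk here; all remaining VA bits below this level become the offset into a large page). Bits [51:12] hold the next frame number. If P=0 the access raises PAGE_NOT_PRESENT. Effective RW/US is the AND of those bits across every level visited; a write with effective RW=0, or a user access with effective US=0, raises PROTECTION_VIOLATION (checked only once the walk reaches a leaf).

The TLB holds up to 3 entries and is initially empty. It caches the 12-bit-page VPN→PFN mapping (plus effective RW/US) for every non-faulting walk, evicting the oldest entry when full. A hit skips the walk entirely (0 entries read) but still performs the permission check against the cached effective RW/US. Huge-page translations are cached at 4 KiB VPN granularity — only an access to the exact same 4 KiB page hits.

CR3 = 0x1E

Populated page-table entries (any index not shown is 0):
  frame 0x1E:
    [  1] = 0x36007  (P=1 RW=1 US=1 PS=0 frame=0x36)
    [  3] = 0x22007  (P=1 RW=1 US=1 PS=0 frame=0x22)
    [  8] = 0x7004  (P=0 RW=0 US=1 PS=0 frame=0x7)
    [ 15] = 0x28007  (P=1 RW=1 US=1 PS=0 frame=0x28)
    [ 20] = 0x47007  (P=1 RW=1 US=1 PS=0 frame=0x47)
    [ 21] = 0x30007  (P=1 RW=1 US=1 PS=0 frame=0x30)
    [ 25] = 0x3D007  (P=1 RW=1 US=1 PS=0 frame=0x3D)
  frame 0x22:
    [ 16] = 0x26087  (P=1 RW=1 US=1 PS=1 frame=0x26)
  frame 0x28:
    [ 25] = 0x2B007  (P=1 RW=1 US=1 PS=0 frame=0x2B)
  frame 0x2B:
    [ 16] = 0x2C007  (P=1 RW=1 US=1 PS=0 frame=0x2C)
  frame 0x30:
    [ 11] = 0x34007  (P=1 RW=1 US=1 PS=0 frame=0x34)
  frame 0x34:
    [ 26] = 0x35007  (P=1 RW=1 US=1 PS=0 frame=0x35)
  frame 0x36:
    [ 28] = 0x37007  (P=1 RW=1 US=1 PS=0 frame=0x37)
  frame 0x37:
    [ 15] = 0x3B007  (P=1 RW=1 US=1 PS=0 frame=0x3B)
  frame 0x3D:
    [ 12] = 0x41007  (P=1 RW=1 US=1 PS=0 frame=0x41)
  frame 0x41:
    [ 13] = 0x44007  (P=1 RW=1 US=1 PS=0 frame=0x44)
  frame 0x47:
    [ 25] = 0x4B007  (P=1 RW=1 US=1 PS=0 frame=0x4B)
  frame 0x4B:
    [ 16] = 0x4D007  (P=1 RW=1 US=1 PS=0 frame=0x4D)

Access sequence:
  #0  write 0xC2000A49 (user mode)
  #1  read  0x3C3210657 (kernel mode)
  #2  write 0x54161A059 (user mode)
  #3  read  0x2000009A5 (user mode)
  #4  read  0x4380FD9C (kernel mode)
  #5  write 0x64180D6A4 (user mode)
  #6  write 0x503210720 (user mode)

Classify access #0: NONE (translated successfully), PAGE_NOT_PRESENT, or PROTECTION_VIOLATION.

Trace:
#0 VA=0xC2000A49 (w,user):
  [0] read 0x1E idx=3: raw=0x22007 flags P=1 W=1 U=1 S=0
  [1] read 0x22 idx=16: raw=0x26087 flags P=1 W=1 U=1 S=1
  → PA=0x26A49 (huge @L1)  (2 entries read)
#1 VA=0x3C3210657 (r,kernel):
  [0] read 0x1E idx=15: raw=0x28007 flags P=1 W=1 U=1 S=0
  [1] read 0x28 idx=25: raw=0x2B007 flags P=1 W=1 U=1 S=0
  [2] read 0x2B idx=16: raw=0x2C007 flags P=1 W=1 U=1 S=0
  → PA=0x2C657  (3 entries read)
#2 VA=0x54161A059 (w,user):
  [0] read 0x1E idx=21: raw=0x30007 flags P=1 W=1 U=1 S=0
  [1] read 0x30 idx=11: raw=0x34007 flags P=1 W=1 U=1 S=0
  [2] read 0x34 idx=26: raw=0x35007 flags P=1 W=1 U=1 S=0
  → PA=0x35059  (3 entries read)
#3 VA=0x2000009A5 (r,user):
  [0] read 0x1E idx=8: raw=0x7004 flags P=0 W=0 U=1 S=0
  ⇒ fault: PAGE_NOT_PRESENT  — 1 lookups
#4 VA=0x4380FD9C (r,kernel):
  [0] read 0x1E idx=1: raw=0x36007 flags P=1 W=1 U=1 S=0
  [1] read 0x36 idx=28: raw=0x37007 flags P=1 W=1 U=1 S=0
  [2] read 0x37 idx=15: raw=0x3B007 flags P=1 W=1 U=1 S=0
  → PA=0x3BD9C  (3 entries read)
#5 VA=0x64180D6A4 (w,user):
  [0] read 0x1E idx=25: raw=0x3D007 flags P=1 W=1 U=1 S=0
  [1] read 0x3D idx=12: raw=0x41007 flags P=1 W=1 U=1 S=0
  [2] read 0x41 idx=13: raw=0x44007 flags P=1 W=1 U=1 S=0
  → PA=0x446A4  (3 entries read)
#6 VA=0x503210720 (w,user):
  [0] read 0x1E idx=20: raw=0x47007 flags P=1 W=1 U=1 S=0
  [1] read 0x47 idx=25: raw=0x4B007 flags P=1 W=1 U=1 S=0
  [2] read 0x4B idx=16: raw=0x4D007 flags P=1 W=1 U=1 S=0
  → PA=0x4D720  (3 entries read)

Access #0 fault: NONE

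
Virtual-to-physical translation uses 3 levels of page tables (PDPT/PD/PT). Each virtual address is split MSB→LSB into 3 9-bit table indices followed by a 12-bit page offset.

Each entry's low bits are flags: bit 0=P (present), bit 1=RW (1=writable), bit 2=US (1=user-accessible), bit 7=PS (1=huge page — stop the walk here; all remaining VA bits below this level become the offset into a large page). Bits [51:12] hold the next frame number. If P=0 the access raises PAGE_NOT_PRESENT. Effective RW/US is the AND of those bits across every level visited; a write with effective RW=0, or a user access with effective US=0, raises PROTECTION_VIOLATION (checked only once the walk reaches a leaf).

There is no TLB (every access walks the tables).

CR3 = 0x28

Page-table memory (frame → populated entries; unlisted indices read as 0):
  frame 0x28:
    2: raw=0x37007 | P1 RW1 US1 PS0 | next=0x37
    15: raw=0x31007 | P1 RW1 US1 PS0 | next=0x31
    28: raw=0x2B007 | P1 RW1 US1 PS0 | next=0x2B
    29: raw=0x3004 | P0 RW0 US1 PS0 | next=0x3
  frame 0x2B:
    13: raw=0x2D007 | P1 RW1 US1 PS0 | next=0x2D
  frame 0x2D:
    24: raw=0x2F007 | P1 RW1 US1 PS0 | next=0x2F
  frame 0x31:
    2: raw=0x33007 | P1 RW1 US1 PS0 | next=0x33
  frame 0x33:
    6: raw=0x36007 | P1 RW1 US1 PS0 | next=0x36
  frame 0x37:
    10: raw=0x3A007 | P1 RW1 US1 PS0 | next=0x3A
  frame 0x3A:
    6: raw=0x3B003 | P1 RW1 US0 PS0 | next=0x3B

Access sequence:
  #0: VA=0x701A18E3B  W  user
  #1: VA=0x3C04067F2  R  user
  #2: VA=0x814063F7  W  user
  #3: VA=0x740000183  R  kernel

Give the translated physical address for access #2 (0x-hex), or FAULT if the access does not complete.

Per-access translation:
#0 VA=0x701A18E3B (w,user):
  L0 @0x28[28] → 0x2B007  P=1,RW=1,US=1,PS=0
  L1 @0x2B[13] → 0x2D007  P=1,RW=1,US=1,PS=0
  L2 @0x2D[24] → 0x2F007  P=1,RW=1,US=1,PS=0
  ⇒ phys 0x2FE3B  [3 reads]
#1 VA=0x3C04067F2 (r,user):
  L0 @0x28[15] → 0x31007  P=1,RW=1,US=1,PS=0
  L1 @0x31[2] → 0x33007  P=1,RW=1,US=1,PS=0
  L2 @0x33[6] → 0x36007  P=1,RW=1,US=1,PS=0
  ⇒ phys 0x367F2  [3 reads]
#2 VA=0x814063F7 (w,user):
  L0 @0x28[2] → 0x37007  P=1,RW=1,US=1,PS=0
  L1 @0x37[10] → 0x3A007  P=1,RW=1,US=1,PS=0
  L2 @0x3A[6] → 0x3B003  P=1,RW=1,US=0,PS=0
  ✗ PROTECTION_VIOLATION  [3 reads]
#3 VA=0x740000183 (r,kernel):
  L0 @0x28[29] → 0x3004  P=0,RW=0,US=1,PS=0
  ✗ PAGE_NOT_PRESENT  [1 reads]

Access #2 PA: FAULT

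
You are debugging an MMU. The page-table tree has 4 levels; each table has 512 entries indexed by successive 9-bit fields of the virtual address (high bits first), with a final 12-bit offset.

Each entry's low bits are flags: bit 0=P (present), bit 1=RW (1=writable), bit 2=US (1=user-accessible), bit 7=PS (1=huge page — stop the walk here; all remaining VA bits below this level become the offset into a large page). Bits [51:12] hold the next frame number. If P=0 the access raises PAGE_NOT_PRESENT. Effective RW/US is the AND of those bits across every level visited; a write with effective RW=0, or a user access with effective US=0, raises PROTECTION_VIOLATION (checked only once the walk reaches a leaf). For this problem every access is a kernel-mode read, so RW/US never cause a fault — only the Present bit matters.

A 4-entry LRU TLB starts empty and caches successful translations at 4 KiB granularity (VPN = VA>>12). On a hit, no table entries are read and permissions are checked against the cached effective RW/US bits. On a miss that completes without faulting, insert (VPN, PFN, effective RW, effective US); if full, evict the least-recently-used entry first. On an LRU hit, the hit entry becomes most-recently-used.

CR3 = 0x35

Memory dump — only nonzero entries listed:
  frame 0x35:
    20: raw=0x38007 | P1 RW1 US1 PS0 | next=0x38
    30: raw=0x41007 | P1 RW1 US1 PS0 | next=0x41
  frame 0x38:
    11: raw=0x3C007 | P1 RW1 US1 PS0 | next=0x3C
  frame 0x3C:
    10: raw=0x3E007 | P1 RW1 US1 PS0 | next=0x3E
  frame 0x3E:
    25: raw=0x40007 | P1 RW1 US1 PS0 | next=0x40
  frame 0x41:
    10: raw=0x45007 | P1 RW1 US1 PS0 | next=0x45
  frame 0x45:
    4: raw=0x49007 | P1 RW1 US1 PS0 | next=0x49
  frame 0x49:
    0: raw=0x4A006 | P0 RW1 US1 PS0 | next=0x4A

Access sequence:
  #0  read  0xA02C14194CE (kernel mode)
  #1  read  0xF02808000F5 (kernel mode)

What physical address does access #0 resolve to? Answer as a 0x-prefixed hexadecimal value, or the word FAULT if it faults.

Walk each access:
#0 VA=0xA02C14194CE (r,kernel):
  [0] read 0x35 idx=20: raw=0x38007 flags P=1 W=1 U=1 S=0
  [1] read 0x38 idx=11: raw=0x3C007 flags P=1 W=1 U=1 S=0
  [2] read 0x3C idx=10: raw=0x3E007 flags P=1 W=1 U=1 S=0
  [3] read 0x3E idx=25: raw=0x40007 flags P=1 W=1 U=1 S=0
  → PA=0x404CE  (4 entries read)
#1 VA=0xF02808000F5 (r,kernel):
  [0] read 0x35 idx=30: raw=0x41007 flags P=1 W=1 U=1 S=0
  [1] read 0x41 idx=10: raw=0x45007 flags P=1 W=1 U=1 S=0
  [2] read 0x45 idx=4: raw=0x49007 flags P=1 W=1 U=1 S=0
  [3] read 0x49 idx=0: raw=0x4A006 flags P=0 W=1 U=1 S=0
  ✗ PAGE_NOT_PRESENT  [4 reads]

Access #0 PA: 0x404CE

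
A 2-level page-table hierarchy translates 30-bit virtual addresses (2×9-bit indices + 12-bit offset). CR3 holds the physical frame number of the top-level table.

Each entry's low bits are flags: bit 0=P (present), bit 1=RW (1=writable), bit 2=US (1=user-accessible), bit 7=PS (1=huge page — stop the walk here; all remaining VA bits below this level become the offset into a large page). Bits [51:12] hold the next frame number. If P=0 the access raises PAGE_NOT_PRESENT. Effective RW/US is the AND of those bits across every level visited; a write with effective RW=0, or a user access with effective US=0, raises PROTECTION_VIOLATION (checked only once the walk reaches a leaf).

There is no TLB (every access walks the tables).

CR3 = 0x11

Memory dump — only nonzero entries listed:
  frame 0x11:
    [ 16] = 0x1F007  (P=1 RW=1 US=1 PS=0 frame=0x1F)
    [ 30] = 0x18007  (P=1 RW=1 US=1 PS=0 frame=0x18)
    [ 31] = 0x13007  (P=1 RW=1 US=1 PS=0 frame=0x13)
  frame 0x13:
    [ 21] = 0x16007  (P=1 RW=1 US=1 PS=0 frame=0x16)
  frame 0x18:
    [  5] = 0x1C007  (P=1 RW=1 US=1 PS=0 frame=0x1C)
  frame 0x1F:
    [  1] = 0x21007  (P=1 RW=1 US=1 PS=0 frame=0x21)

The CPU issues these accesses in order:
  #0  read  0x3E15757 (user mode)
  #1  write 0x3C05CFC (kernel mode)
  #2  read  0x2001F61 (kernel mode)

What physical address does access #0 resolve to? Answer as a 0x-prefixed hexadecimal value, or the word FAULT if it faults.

Per-access translation:
#0 VA=0x3E15757 (r,user):
  L0 @0x11[31] → 0x13007  P=1,RW=1,US=1,PS=0
  L1 @0x13[21] → 0x16007  P=1,RW=1,US=1,PS=0
  ✓ 0x16757  — 2 lookups
#1 VA=0x3C05CFC (w,kernel):
  L0 @0x11[30] → 0x18007  P=1,RW=1,US=1,PS=0
  L1 @0x18[5] → 0x1C007  P=1,RW=1,US=1,PS=0
  ✓ 0x1CCFC  — 2 lookups
#2 VA=0x2001F61 (r,kernel):
  L0 @0x11[16] → 0x1F007  P=1,RW=1,US=1,PS=0
  L1 @0x1F[1] → 0x21007  P=1,RW=1,US=1,PS=0
  ✓ 0x21F61  — 2 lookups

Access #0 PA: 0x16757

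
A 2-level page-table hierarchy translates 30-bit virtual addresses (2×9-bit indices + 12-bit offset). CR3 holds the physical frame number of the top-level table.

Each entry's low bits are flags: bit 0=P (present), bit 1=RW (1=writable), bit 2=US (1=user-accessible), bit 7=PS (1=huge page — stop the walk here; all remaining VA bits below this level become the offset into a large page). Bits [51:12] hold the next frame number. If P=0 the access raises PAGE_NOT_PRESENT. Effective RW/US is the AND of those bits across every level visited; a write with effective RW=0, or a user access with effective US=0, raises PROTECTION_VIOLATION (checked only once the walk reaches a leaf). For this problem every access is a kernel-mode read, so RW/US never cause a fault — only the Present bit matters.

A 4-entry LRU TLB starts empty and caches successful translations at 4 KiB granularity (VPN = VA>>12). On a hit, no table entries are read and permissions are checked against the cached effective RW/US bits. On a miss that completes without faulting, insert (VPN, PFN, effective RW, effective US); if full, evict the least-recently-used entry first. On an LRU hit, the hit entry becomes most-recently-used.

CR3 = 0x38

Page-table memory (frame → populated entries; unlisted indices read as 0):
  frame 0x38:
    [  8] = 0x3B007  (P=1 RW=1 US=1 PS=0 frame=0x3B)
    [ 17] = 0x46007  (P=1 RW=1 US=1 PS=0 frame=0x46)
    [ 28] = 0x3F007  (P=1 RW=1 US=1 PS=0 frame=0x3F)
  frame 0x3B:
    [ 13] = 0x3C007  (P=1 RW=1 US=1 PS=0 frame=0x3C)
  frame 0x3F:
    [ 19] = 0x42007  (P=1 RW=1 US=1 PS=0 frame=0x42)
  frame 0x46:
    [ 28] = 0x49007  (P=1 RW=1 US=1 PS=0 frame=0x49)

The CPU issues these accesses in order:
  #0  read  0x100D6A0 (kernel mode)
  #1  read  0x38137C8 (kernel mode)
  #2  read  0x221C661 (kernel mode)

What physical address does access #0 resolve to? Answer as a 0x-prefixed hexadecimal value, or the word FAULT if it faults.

Per-access translation:
#0 VA=0x100D6A0 (r,kernel):
  [0] read 0x38 idx=8: raw=0x3B007 flags P=1 W=1 U=1 S=0
  [1] read 0x3B idx=13: raw=0x3C007 flags P=1 W=1 U=1 S=0
  ⇒ phys 0x3C6A0  [2 reads]
#1 VA=0x38137C8 (r,kernel):
  [0] read 0x38 idx=28: raw=0x3F007 flags P=1 W=1 U=1 S=0
  [1] read 0x3F idx=19: raw=0x42007 flags P=1 W=1 U=1 S=0
  ⇒ phys 0x427C8  [2 reads]
#2 VA=0x221C661 (r,kernel):
  [0] read 0x38 idx=17: raw=0x46007 flags P=1 W=1 U=1 S=0
  [1] read 0x46 idx=28: raw=0x49007 flags P=1 W=1 U=1 S=0
  ⇒ phys 0x49661  [2 reads]

Access #0 PA: 0x3C6A0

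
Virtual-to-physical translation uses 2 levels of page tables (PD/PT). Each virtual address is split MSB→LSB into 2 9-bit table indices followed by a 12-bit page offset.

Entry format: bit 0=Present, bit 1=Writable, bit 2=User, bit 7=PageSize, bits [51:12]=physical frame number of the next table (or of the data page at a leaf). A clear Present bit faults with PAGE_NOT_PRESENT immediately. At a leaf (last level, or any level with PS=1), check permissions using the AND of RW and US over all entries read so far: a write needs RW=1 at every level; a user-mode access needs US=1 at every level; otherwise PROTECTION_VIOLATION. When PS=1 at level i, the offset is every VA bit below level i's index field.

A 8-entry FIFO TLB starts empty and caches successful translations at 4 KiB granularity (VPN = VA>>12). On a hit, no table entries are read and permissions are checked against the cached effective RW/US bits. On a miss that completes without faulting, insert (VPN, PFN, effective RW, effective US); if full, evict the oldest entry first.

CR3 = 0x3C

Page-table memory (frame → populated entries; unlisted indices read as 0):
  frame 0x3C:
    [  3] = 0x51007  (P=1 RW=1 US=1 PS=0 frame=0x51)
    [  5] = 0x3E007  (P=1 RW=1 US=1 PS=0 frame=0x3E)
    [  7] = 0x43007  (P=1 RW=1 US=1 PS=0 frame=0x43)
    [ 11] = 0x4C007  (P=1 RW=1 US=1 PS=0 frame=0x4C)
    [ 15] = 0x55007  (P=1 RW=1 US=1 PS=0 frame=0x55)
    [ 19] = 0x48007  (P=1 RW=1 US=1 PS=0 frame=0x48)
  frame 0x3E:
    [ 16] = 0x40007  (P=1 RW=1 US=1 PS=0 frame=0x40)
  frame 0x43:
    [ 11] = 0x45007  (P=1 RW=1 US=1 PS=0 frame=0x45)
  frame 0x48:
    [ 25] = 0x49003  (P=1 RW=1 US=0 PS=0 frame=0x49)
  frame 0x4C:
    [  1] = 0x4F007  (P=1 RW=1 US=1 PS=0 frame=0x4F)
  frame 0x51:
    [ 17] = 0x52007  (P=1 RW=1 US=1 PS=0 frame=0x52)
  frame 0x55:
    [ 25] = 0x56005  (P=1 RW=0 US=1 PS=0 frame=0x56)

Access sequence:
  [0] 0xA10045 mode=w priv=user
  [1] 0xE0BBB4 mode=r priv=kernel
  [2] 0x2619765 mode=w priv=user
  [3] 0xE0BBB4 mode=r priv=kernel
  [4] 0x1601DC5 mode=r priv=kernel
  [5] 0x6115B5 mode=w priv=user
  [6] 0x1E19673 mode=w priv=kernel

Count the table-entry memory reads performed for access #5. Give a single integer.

Walk each access:
#0 VA=0xA10045 (w,user):
  L0: frame=0x3C idx=5 entry=0x3E007 [P=1 RW=1 US=1 PS=0]
  L1: frame=0x3E idx=16 entry=0x40007 [P=1 RW=1 US=1 PS=0]
  ⇒ phys 0x40045  [2 reads]
#1 VA=0xE0BBB4 (r,kernel):
  L0: frame=0x3C idx=7 entry=0x43007 [P=1 RW=1 US=1 PS=0]
  L1: frame=0x43 idx=11 entry=0x45007 [P=1 RW=1 US=1 PS=0]
  ⇒ phys 0x45BB4  [2 reads]
#2 VA=0x2619765 (w,user):
  L0: frame=0x3C idx=19 entry=0x48007 [P=1 RW=1 US=1 PS=0]
  L1: frame=0x48 idx=25 entry=0x49003 [P=1 RW=1 US=0 PS=0]
  → PROTECTION_VIOLATION  (2 entries read)
#3 VA=0xE0BBB4 (r,kernel):
  TLB hit vpn=0xE0B → PA=0x45BB4
#4 VA=0x1601DC5 (r,kernel):
  L0: frame=0x3C idx=11 entry=0x4C007 [P=1 RW=1 US=1 PS=0]
  L1: frame=0x4C idx=1 entry=0x4F007 [P=1 RW=1 US=1 PS=0]
  ⇒ phys 0x4FDC5  [2 reads]
#5 VA=0x6115B5 (w,user):
  L0: frame=0x3C idx=3 entry=0x51007 [P=1 RW=1 US=1 PS=0]
  L1: frame=0x51 idx=17 entry=0x52007 [P=1 RW=1 US=1 PS=0]
  ⇒ phys 0x525B5  [2 reads]
#6 VA=0x1E19673 (w,kernel):
  L0: frame=0x3C idx=15 entry=0x55007 [P=1 RW=1 US=1 PS=0]
  L1: frame=0x55 idx=25 entry=0x56005 [P=1 RW=0 US=1 PS=0]
  → PROTECTION_VIOLATION  (2 entries read)

Entries read for #5: 2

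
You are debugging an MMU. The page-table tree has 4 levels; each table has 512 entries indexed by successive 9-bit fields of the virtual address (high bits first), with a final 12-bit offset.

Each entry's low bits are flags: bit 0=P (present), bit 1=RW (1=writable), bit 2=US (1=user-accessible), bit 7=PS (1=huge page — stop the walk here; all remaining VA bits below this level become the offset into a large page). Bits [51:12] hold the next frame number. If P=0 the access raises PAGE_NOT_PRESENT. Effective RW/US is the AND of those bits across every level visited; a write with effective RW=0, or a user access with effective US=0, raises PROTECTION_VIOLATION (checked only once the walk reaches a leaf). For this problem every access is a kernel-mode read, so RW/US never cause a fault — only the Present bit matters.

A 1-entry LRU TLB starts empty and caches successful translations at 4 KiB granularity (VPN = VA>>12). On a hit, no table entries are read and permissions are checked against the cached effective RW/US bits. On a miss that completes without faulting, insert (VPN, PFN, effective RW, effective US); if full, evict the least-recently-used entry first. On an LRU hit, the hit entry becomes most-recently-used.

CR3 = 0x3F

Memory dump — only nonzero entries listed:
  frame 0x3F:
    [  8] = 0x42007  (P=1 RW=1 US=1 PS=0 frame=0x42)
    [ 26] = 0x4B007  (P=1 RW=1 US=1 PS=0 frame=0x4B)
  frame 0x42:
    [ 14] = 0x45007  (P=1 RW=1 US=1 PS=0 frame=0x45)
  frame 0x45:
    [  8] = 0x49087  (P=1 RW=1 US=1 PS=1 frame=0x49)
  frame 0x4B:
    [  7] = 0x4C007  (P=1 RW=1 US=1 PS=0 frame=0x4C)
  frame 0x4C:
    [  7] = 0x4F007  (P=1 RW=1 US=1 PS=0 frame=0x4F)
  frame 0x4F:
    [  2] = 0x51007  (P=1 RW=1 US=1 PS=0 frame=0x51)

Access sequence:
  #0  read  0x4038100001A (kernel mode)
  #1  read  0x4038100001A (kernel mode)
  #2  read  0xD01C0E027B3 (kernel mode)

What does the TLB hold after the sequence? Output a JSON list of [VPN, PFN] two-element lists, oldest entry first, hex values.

Walk each access:
#0 VA=0x4038100001A (r,kernel):
  L0: frame=0x3F idx=8 entry=0x42007 [P=1 RW=1 US=1 PS=0]
  L1: frame=0x42 idx=14 entry=0x45007 [P=1 RW=1 US=1 PS=0]
  L2: frame=0x45 idx=8 entry=0x49087 [P=1 RW=1 US=1 PS=1]
  ⇒ phys 0x4901A (huge @L2)  [3 reads]
#1 VA=0x4038100001A (r,kernel):
  TLB hit vpn=0x40381000 → PA=0x4901A
#2 VA=0xD01C0E027B3 (r,kernel):
  L0: frame=0x3F idx=26 entry=0x4B007 [P=1 RW=1 US=1 PS=0]
  L1: frame=0x4B idx=7 entry=0x4C007 [P=1 RW=1 US=1 PS=0]
  L2: frame=0x4C idx=7 entry=0x4F007 [P=1 RW=1 US=1 PS=0]
  L3: frame=0x4F idx=2 entry=0x51007 [P=1 RW=1 US=1 PS=0]
  ⇒ phys 0x517B3  [4 reads]

TLB: [["0xD01C0E02", "0x51"]]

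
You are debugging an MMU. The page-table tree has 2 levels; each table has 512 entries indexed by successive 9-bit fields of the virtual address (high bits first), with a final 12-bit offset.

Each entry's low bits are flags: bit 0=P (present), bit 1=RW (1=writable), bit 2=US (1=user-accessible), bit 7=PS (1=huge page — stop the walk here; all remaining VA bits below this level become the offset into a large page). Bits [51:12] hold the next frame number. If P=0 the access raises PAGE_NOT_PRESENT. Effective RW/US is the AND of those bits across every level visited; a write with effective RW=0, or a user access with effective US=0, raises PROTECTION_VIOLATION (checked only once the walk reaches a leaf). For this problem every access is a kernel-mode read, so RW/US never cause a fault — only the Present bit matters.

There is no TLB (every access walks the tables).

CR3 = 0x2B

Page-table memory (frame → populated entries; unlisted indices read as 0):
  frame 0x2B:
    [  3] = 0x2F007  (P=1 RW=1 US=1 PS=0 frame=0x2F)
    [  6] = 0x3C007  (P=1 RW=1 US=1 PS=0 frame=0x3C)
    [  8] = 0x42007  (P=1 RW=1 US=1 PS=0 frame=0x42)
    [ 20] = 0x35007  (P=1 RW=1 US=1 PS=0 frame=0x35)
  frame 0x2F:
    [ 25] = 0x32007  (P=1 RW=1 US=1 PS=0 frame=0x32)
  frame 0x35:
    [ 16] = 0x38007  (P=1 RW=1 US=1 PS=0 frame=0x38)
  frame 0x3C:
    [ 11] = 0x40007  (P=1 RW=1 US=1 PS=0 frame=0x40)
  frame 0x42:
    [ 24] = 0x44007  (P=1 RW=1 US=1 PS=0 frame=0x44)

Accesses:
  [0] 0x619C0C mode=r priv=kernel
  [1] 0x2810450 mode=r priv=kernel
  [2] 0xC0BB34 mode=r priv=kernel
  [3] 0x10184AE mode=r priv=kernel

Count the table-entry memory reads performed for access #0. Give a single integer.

Trace:
#0 VA=0x619C0C (r,kernel):
  lvl0: tbl 0x2B, slot 3 ⇒ 0x2F007 (P1/RW1/US1/PS0)
  lvl1: tbl 0x2F, slot 25 ⇒ 0x32007 (P1/RW1/US1/PS0)
  ✓ 0x32C0C  — 2 lookups
#1 VA=0x2810450 (r,kernel):
  lvl0: tbl 0x2B, slot 20 ⇒ 0x35007 (P1/RW1/US1/PS0)
  lvl1: tbl 0x35, slot 16 ⇒ 0x38007 (P1/RW1/US1/PS0)
  ✓ 0x38450  — 2 lookups
#2 VA=0xC0BB34 (r,kernel):
  lvl0: tbl 0x2B, slot 6 ⇒ 0x3C007 (P1/RW1/US1/PS0)
  lvl1: tbl 0x3C, slot 11 ⇒ 0x40007 (P1/RW1/US1/PS0)
  ✓ 0x40B34  — 2 lookups
#3 VA=0x10184AE (r,kernel):
  lvl0: tbl 0x2B, slot 8 ⇒ 0x42007 (P1/RW1/US1/PS0)
  lvl1: tbl 0x42, slot 24 ⇒ 0x44007 (P1/RW1/US1/PS0)
  ✓ 0x444AE  — 2 lookups

Entries read for #0: 2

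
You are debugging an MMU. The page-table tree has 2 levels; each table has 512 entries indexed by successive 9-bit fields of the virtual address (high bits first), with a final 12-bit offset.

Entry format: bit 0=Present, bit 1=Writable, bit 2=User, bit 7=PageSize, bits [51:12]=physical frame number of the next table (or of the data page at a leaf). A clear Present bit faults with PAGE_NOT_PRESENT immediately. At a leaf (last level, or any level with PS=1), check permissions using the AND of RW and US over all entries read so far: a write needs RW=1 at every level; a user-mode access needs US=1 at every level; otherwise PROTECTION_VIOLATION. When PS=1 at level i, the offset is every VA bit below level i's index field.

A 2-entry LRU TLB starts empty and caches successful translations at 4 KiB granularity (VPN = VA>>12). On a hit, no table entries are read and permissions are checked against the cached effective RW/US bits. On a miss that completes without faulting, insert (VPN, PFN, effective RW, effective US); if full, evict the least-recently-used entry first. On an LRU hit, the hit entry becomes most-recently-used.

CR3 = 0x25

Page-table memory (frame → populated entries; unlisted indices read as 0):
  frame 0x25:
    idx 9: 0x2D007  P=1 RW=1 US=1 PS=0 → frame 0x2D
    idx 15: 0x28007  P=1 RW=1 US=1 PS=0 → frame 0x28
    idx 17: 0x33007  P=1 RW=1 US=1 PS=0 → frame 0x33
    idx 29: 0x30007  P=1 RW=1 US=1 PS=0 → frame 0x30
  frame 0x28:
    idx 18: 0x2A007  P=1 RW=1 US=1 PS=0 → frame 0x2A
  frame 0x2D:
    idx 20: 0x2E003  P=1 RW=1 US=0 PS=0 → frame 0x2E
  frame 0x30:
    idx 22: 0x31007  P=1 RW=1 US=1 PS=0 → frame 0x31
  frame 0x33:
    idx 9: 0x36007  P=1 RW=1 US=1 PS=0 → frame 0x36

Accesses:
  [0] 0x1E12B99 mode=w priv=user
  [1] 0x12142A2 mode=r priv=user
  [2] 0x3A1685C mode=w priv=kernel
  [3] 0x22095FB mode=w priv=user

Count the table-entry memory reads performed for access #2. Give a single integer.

Walk each access:
#0 VA=0x1E12B99 (w,user):
  L0 @0x25[15] → 0x28007  P=1,RW=1,US=1,PS=0
  L1 @0x28[18] → 0x2A007  P=1,RW=1,US=1,PS=0
  ⇒ phys 0x2AB99  [2 reads]
#1 VA=0x12142A2 (r,user):
  L0 @0x25[9] → 0x2D007  P=1,RW=1,US=1,PS=0
  L1 @0x2D[20] → 0x2E003  P=1,RW=1,US=0,PS=0
  → PROTECTION_VIOLATION  (2 entries read)
#2 VA=0x3A1685C (w,kernel):
  L0 @0x25[29] → 0x30007  P=1,RW=1,US=1,PS=0
  L1 @0x30[22] → 0x31007  P=1,RW=1,US=1,PS=0
  ⇒ phys 0x3185C  [2 reads]
#3 VA=0x22095FB (w,user):
  L0 @0x25[17] → 0x33007  P=1,RW=1,US=1,PS=0
  L1 @0x33[9] → 0x36007  P=1,RW=1,US=1,PS=0
  ⇒ phys 0x365FB  [2 reads]

Entries read for #2: 2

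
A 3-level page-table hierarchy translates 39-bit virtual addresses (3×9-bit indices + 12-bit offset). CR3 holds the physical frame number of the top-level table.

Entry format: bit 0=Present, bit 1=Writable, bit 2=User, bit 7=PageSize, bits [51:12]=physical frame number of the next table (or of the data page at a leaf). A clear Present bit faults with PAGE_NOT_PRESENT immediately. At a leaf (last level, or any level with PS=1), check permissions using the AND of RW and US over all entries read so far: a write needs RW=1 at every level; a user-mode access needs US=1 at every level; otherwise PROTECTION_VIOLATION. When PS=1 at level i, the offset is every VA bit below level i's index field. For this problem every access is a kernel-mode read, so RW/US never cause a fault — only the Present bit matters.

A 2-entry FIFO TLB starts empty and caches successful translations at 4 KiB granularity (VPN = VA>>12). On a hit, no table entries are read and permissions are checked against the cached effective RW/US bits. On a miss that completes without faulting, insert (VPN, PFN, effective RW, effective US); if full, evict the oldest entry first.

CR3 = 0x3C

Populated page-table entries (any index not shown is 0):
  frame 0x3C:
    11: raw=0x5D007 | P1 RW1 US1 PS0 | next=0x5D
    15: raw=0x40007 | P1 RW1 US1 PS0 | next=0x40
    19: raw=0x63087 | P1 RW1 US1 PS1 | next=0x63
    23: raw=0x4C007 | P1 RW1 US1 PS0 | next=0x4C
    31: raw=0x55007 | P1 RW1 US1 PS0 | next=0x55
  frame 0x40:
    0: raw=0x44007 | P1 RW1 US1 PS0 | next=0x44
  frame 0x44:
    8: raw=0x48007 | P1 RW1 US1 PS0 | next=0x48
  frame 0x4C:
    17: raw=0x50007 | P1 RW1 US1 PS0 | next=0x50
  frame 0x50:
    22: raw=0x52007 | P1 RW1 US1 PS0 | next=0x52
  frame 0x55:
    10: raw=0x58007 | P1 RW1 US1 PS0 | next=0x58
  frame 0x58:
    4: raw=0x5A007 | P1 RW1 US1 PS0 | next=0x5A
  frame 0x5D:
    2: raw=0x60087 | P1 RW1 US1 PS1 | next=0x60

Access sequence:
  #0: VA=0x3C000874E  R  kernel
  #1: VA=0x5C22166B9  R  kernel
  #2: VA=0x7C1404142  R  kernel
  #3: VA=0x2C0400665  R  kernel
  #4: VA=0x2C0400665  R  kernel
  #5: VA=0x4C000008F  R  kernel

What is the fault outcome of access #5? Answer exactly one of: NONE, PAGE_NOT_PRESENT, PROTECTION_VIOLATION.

Walk each access:
#0 VA=0x3C000874E (r,kernel):
  [0] read 0x3C idx=15: raw=0x40007 flags P=1 W=1 U=1 S=0
  [1] read 0x40 idx=0: raw=0x44007 flags P=1 W=1 U=1 S=0
  [2] read 0x44 idx=8: raw=0x48007 flags P=1 W=1 U=1 S=0
  ✓ 0x4874E  — 3 lookups
#1 VA=0x5C22166B9 (r,kernel):
  [0] read 0x3C idx=23: raw=0x4C007 flags P=1 W=1 U=1 S=0
  [1] read 0x4C idx=17: raw=0x50007 flags P=1 W=1 U=1 S=0
  [2] read 0x50 idx=22: raw=0x52007 flags P=1 W=1 U=1 S=0
  ✓ 0x526B9  — 3 lookups
#2 VA=0x7C1404142 (r,kernel):
  [0] read 0x3C idx=31: raw=0x55007 flags P=1 W=1 U=1 S=0
  [1] read 0x55 idx=10: raw=0x58007 flags P=1 W=1 U=1 S=0
  [2] read 0x58 idx=4: raw=0x5A007 flags P=1 W=1 U=1 S=0
  ✓ 0x5A142  — 3 lookups
#3 VA=0x2C0400665 (r,kernel):
  [0] read 0x3C idx=11: raw=0x5D007 flags P=1 W=1 U=1 S=0
  [1] read 0x5D idx=2: raw=0x60087 flags P=1 W=1 U=1 S=1
  ✓ 0x60665 (huge @L1)  — 2 lookups
#4 VA=0x2C0400665 (r,kernel):
  TLB hit vpn=0x2C0400 → PA=0x60665
#5 VA=0x4C000008F (r,kernel):
  [0] read 0x3C idx=19: raw=0x63087 flags P=1 W=1 U=1 S=1
  ✓ 0x6308F (huge @L0)  — 1 lookups

Access #5 fault: NONE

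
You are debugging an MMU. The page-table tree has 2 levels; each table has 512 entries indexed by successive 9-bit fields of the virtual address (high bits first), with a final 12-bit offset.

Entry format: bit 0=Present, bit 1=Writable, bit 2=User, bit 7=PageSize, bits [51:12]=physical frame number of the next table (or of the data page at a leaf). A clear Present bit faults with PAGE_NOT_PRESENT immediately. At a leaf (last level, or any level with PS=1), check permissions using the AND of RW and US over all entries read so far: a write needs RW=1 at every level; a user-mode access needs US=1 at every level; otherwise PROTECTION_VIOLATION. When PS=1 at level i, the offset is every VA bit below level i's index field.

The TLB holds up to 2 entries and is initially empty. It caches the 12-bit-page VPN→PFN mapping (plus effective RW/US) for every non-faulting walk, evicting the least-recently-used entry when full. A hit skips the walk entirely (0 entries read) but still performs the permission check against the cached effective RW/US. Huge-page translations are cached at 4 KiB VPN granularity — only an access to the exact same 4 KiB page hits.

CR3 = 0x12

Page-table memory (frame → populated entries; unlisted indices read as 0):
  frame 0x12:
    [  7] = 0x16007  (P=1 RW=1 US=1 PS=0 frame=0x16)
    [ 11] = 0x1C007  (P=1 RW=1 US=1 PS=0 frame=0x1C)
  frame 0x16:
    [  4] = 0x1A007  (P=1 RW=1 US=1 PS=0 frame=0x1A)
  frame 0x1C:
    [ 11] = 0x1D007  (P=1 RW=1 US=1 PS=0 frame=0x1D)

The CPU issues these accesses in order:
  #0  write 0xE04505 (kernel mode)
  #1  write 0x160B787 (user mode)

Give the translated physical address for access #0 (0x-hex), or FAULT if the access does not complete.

Walk each access:
#0 VA=0xE04505 (w,kernel):
  [0] read 0x12 idx=7: raw=0x16007 flags P=1 W=1 U=1 S=0
  [1] read 0x16 idx=4: raw=0x1A007 flags P=1 W=1 U=1 S=0
  → PA=0x1A505  (2 entries read)
#1 VA=0x160B787 (w,user):
  [0] read 0x12 idx=11: raw=0x1C007 flags P=1 W=1 U=1 S=0
  [1] read 0x1C idx=11: raw=0x1D007 flags P=1 W=1 U=1 S=0
  → PA=0x1D787  (2 entries read)

Access #0 PA: 0x1A505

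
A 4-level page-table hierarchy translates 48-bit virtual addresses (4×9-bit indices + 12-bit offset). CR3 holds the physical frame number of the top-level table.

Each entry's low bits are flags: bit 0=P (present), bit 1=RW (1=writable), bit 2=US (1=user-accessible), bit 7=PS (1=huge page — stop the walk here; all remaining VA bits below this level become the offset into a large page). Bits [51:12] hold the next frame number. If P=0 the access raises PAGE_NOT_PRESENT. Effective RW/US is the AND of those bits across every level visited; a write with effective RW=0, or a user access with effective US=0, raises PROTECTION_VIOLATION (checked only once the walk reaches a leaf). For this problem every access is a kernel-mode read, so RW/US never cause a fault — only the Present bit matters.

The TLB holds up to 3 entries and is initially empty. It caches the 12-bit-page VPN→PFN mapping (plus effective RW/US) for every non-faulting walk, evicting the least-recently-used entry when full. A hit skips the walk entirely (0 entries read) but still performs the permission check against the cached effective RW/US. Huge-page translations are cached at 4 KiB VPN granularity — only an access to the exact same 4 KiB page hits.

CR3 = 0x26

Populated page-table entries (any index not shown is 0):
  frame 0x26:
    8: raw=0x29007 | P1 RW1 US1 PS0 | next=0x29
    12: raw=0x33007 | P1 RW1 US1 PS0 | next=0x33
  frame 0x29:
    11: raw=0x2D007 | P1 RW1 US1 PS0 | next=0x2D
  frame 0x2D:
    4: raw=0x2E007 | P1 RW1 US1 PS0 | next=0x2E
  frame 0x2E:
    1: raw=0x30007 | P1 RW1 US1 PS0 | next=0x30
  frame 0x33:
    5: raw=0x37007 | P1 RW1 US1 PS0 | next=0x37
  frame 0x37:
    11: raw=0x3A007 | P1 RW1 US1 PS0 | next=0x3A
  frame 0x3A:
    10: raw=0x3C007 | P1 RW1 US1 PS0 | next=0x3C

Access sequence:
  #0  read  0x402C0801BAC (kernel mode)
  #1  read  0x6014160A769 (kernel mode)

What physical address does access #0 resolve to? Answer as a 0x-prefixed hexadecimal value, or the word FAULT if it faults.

Walk each access:
#0 VA=0x402C0801BAC (r,kernel):
  [0] read 0x26 idx=8: raw=0x29007 flags P=1 W=1 U=1 S=0
  [1] read 0x29 idx=11: raw=0x2D007 flags P=1 W=1 U=1 S=0
  [2] read 0x2D idx=4: raw=0x2E007 flags P=1 W=1 U=1 S=0
  [3] read 0x2E idx=1: raw=0x30007 flags P=1 W=1 U=1 S=0
  ⇒ phys 0x30BAC  [4 reads]
#1 VA=0x6014160A769 (r,kernel):
  [0] read 0x26 idx=12: raw=0x33007 flags P=1 W=1 U=1 S=0
  [1] read 0x33 idx=5: raw=0x37007 flags P=1 W=1 U=1 S=0
  [2] read 0x37 idx=11: raw=0x3A007 flags P=1 W=1 U=1 S=0
  [3] read 0x3A idx=10: raw=0x3C007 flags P=1 W=1 U=1 S=0
  ⇒ phys 0x3C769  [4 reads]

Access #0 PA: 0x30BAC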